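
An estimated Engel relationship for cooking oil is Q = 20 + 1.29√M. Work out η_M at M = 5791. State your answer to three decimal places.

At M = 5791: Q = 118.167.
dQ/dM = 1.29/(2√M) = 0.00847584 at this income.
η = (dQ/dM)·(M/Q) = 0.00847584 × (5791/118.167) = 0.415.

0.415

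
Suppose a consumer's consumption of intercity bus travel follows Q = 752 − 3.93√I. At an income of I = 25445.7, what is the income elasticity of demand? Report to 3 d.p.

At I = 25445.7: Q = 125.098.
dQ/dI = -3.93/(2√I) = -0.0123184 at this income.
η = (dQ/dI)·(I/Q) = -0.0123184 × (25445.7/125.098) = -2.506.

-2.506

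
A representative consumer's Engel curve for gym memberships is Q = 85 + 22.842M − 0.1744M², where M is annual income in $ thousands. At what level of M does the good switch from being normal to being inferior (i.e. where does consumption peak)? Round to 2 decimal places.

65.49

dQ/dM = 22.842 − 0.3488M.
The good is inferior where dQ/dM < 0. Setting dQ/dM = 0 gives M = 22.842 / 0.3488 = 65.49.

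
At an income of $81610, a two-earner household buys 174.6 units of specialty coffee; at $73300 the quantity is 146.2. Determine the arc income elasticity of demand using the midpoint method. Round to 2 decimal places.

ΔQ = 146.2 − 174.6 = -28.4; midpoint Q̄ = (174.6 + 146.2)/2 = 160.4.
ΔI = 73300 − 81610 = -8310; midpoint Ī = (81610 + 73300)/2 = 77455.
η = (ΔQ/Q̄) ÷ (ΔI/Ī) = (-28.4/160.4) ÷ (-8310/77455) = 1.65.

1.65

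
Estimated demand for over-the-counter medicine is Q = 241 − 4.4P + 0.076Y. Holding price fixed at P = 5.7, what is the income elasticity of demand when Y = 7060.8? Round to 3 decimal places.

0.713

At P = 5.7, Y = 7060.8: Q = 752.541.
Holding P constant, ∂Q/∂Y = 0.076.
η_Y = (∂Q/∂Y)·(Y/Q) = 0.076 × (7060.8/752.541) = 0.713.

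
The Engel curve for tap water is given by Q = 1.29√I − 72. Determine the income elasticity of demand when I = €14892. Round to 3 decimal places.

At I = 14892: Q = 85.422.
dQ/dI = 1.29/(2√I) = 0.00528546 at this income.
η = (dQ/dI)·(I/Q) = 0.00528546 × (14892/85.422) = 0.921.

0.921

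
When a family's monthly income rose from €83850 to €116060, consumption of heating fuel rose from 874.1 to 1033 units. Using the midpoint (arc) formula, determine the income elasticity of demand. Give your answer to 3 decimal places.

ΔQ = 1033 − 874.1 = 158.9; midpoint Q̄ = (874.1 + 1033)/2 = 953.55.
ΔI = 116060 − 83850 = 32210; midpoint Ī = (83850 + 116060)/2 = 99955.
η = (ΔQ/Q̄) ÷ (ΔI/Ī) = (158.9/953.55) ÷ (32210/99955) = 0.517.

0.517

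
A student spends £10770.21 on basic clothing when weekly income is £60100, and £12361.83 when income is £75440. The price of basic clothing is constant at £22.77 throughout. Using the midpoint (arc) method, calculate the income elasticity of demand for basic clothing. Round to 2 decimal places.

With a constant price, Q₁ = 10770.21/22.77 = 473.000 and Q₂ = 12361.83/22.77 = 542.900 (equivalently, work directly with expenditure since P cancels).
Midpoint %ΔQ = (12361.83 − 10770.21)/11566.02 = 0.13761; midpoint %ΔI = (75440 − 60100)/67770 = 0.22635.
η = 0.13761 / 0.22635 = 0.61.

0.61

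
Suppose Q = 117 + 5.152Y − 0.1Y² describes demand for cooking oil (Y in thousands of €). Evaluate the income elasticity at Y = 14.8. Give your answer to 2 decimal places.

0.19

At Y = 14.8: Q = 171.3456.
dQ/dY = 5.152 − 0.2Y = 2.19200.
η = (dQ/dY)·(Y/Q) = 2.19200 × (14.8/171.3456) = 0.19.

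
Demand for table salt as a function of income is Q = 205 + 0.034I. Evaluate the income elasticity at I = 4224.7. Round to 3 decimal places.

0.412

At I = 4224.7: Q = 348.640.
dQ/dI = 0.034.
η = (dQ/dI)·(I/Q) = 0.034 × (4224.7/348.640) = 0.412.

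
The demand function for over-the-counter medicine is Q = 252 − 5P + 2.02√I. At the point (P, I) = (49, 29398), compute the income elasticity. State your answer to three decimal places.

0.490

At P = 49, I = 29398: Q = 353.346.
Holding P constant, ∂Q/∂I = 2.02/(2√I) = 0.00589064.
η_I = (∂Q/∂I)·(I/Q) = 0.00589064 × (29398/353.346) = 0.490.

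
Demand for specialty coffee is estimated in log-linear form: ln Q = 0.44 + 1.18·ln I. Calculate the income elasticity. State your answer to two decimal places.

In a log-linear demand, the coefficient on ln I is the income elasticity.
So η = 1.18.

1.18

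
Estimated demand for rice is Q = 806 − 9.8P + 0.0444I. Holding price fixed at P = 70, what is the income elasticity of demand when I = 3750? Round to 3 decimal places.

0.581

At P = 70, I = 3750: Q = 286.500.
Holding P constant, ∂Q/∂I = 0.0444.
η_I = (∂Q/∂I)·(I/Q) = 0.0444 × (3750/286.500) = 0.581.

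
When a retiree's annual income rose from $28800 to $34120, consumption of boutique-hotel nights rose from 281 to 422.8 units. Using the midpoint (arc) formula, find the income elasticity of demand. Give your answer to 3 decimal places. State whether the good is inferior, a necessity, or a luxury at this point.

2.383 (luxury)

ΔQ = 422.8 − 281 = 141.8; midpoint Q̄ = (281 + 422.8)/2 = 351.9.
ΔI = 34120 − 28800 = 5320; midpoint Ī = (28800 + 34120)/2 = 31460.
η = (ΔQ/Q̄) ÷ (ΔI/Ī) = (141.8/351.9) ÷ (5320/31460) = 2.383.
η > 1 ⇒ luxury.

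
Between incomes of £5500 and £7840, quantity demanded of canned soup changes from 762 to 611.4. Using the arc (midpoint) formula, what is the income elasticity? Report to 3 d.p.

-0.625

ΔQ = 611.4 − 762 = -150.6; midpoint Q̄ = (762 + 611.4)/2 = 686.7.
ΔI = 7840 − 5500 = 2340; midpoint Ī = (5500 + 7840)/2 = 6670.
η = (ΔQ/Q̄) ÷ (ΔI/Ī) = (-150.6/686.7) ÷ (2340/6670) = -0.625.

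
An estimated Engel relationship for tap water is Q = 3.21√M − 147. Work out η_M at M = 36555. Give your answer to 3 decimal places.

At M = 36555: Q = 466.732.
dQ/dM = 3.21/(2√M) = 0.00839463 at this income.
η = (dQ/dM)·(M/Q) = 0.00839463 × (36555/466.732) = 0.657.

0.657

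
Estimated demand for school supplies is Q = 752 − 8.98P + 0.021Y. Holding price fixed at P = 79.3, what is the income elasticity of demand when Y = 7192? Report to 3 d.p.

0.791

At P = 79.3, Y = 7192: Q = 190.918.
Holding P constant, ∂Q/∂Y = 0.021.
η_Y = (∂Q/∂Y)·(Y/Q) = 0.021 × (7192/190.918) = 0.791.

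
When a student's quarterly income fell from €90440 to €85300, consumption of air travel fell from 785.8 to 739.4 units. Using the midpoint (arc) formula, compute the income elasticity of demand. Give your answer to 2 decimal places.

ΔQ = 739.4 − 785.8 = -46.4; midpoint Q̄ = (785.8 + 739.4)/2 = 762.6.
ΔI = 85300 − 90440 = -5140; midpoint Ī = (90440 + 85300)/2 = 87870.
η = (ΔQ/Q̄) ÷ (ΔI/Ī) = (-46.4/762.6) ÷ (-5140/87870) = 1.04.

1.04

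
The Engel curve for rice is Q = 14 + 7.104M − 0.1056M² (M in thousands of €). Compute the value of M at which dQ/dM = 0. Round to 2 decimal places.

dQ/dM = 7.104 − 0.2112M.
The good is inferior where dQ/dM < 0. Setting dQ/dM = 0 gives M = 7.104 / 0.2112 = 33.64.

33.64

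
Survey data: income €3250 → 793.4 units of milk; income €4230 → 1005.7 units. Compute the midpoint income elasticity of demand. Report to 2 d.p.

0.90

ΔQ = 1005.7 − 793.4 = 212.3; midpoint Q̄ = (793.4 + 1005.7)/2 = 899.55.
ΔI = 4230 − 3250 = 980; midpoint Ī = (3250 + 4230)/2 = 3740.
η = (ΔQ/Q̄) ÷ (ΔI/Ī) = (212.3/899.55) ÷ (980/3740) = 0.90.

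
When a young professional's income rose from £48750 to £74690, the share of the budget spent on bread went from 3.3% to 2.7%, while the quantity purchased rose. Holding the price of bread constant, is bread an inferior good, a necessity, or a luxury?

necessity

Quantity rises but the budget share falls as income rises, so 0 < η < 1.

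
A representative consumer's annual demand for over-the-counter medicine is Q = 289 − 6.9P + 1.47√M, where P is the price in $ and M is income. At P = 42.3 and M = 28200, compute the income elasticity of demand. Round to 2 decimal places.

0.51

At P = 42.3, M = 28200: Q = 243.985.
Holding P constant, ∂Q/∂M = 1.47/(2√M) = 0.00437686.
η_M = (∂Q/∂M)·(M/Q) = 0.00437686 × (28200/243.985) = 0.51.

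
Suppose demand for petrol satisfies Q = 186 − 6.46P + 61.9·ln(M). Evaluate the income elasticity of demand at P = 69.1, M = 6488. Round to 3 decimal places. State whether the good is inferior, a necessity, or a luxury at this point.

At P = 69.1, M = 6488: Q = 282.954.
Holding P constant, ∂Q/∂M = 61.9/M = 0.00954069.
η_M = (∂Q/∂M)·(M/Q) = 0.00954069 × (6488/282.954) = 0.219.
Since 0 < η < 1, this is a necessity.

0.219 (necessity)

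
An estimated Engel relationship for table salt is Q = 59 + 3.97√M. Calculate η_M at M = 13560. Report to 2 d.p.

At M = 13560: Q = 521.296.
dQ/dM = 3.97/(2√M) = 0.0170463 at this income.
η = (dQ/dM)·(M/Q) = 0.0170463 × (13560/521.296) = 0.44.

0.44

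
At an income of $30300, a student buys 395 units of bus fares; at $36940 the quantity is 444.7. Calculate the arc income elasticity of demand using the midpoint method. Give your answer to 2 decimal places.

0.60

ΔQ = 444.7 − 395 = 49.7; midpoint Q̄ = (395 + 444.7)/2 = 419.85.
ΔI = 36940 − 30300 = 6640; midpoint Ī = (30300 + 36940)/2 = 33620.
η = (ΔQ/Q̄) ÷ (ΔI/Ī) = (49.7/419.85) ÷ (6640/33620) = 0.60.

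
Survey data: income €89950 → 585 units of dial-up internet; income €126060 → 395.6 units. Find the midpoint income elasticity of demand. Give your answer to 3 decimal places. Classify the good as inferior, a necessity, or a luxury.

-1.155 (inferior good)

ΔQ = 395.6 − 585 = -189.4; midpoint Q̄ = (585 + 395.6)/2 = 490.3.
ΔI = 126060 − 89950 = 36110; midpoint Ī = (89950 + 126060)/2 = 108005.
η = (ΔQ/Q̄) ÷ (ΔI/Ī) = (-189.4/490.3) ÷ (36110/108005) = -1.155.
η < 0 ⇒ inferior good.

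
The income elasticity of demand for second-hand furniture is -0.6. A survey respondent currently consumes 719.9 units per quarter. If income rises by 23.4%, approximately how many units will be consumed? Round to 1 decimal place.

618.8

%ΔQ ≈ η × %ΔI = -0.6 × 23.4% = -14.04%.
New Q ≈ 719.9 × (1 − 0.1404) = 618.8.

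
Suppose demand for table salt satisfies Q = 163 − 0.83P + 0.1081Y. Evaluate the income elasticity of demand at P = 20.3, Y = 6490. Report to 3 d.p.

0.828

At P = 20.3, Y = 6490: Q = 847.720.
Holding P constant, ∂Q/∂Y = 0.1081.
η_Y = (∂Q/∂Y)·(Y/Q) = 0.1081 × (6490/847.720) = 0.828.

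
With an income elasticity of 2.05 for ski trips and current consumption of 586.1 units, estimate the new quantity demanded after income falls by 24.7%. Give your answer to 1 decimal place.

%ΔQ ≈ η × %ΔI = 2.05 × (-24.7%) = -50.635%.
New Q ≈ 586.1 × (1 − 0.50635) = 289.3.

289.3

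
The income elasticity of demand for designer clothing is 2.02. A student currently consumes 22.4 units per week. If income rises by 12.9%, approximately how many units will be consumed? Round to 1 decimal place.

28.2

%ΔQ ≈ η × %ΔI = 2.02 × 12.9% = 26.058%.
New Q ≈ 22.4 × (1 + 0.26058) = 28.2.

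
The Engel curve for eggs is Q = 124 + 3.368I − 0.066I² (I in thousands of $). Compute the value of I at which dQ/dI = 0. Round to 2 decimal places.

25.52

dQ/dI = 3.368 − 0.132I.
The good is inferior where dQ/dI < 0. Setting dQ/dI = 0 gives I = 3.368 / 0.132 = 25.52.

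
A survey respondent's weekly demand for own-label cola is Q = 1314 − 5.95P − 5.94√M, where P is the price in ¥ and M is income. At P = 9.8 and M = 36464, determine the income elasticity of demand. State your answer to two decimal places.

At P = 9.8, M = 36464: Q = 121.414.
Holding P constant, ∂Q/∂M = -5.94/(2√M) = -0.0155534.
η_M = (∂Q/∂M)·(M/Q) = -0.0155534 × (36464/121.414) = -4.67.

-4.67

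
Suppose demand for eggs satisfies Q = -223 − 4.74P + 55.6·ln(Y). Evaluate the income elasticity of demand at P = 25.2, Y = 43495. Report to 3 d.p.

At P = 25.2, Y = 43495: Q = 251.382.
Holding P constant, ∂Q/∂Y = 55.6/Y = 0.00127831.
η_Y = (∂Q/∂Y)·(Y/Q) = 0.00127831 × (43495/251.382) = 0.221.

0.221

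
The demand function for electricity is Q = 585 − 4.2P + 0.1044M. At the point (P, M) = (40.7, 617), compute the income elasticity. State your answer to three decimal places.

At P = 40.7, M = 617: Q = 478.475.
Holding P constant, ∂Q/∂M = 0.1044.
η_M = (∂Q/∂M)·(M/Q) = 0.1044 × (617/478.475) = 0.135.

0.135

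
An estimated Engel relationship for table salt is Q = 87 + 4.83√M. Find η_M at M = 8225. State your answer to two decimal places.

At M = 8225: Q = 525.041.
dQ/dM = 4.83/(2√M) = 0.0266287 at this income.
η = (dQ/dM)·(M/Q) = 0.0266287 × (8225/525.041) = 0.42.

0.42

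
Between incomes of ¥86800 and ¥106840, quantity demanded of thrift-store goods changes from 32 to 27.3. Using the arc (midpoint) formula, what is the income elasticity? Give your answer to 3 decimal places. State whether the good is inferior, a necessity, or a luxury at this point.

ΔQ = 27.3 − 32 = -4.7; midpoint Q̄ = (32 + 27.3)/2 = 29.65.
ΔI = 106840 − 86800 = 20040; midpoint Ī = (86800 + 106840)/2 = 96820.
η = (ΔQ/Q̄) ÷ (ΔI/Ī) = (-4.7/29.65) ÷ (20040/96820) = -0.766.
η < 0 ⇒ inferior good.

-0.766 (inferior good)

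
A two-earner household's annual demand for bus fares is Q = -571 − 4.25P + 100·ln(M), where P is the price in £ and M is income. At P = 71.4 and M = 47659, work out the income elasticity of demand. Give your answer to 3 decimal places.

At P = 71.4, M = 47659: Q = 202.733.
Holding P constant, ∂Q/∂M = 100/M = 0.00209824.
η_M = (∂Q/∂M)·(M/Q) = 0.00209824 × (47659/202.733) = 0.493.

0.493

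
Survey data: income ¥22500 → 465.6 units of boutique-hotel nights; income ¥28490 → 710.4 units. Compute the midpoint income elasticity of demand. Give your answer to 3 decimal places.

ΔQ = 710.4 − 465.6 = 244.8; midpoint Q̄ = (465.6 + 710.4)/2 = 588.
ΔI = 28490 − 22500 = 5990; midpoint Ī = (22500 + 28490)/2 = 25495.
η = (ΔQ/Q̄) ÷ (ΔI/Ī) = (244.8/588) ÷ (5990/25495) = 1.772.

1.772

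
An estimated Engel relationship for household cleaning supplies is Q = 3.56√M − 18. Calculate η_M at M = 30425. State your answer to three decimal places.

0.515

At M = 30425: Q = 602.962.
dQ/dM = 3.56/(2√M) = 0.0102048 at this income.
η = (dQ/dM)·(M/Q) = 0.0102048 × (30425/602.962) = 0.515.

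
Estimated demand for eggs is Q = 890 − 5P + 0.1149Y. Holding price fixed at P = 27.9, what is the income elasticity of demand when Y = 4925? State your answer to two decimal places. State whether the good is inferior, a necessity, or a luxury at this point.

0.43 (necessity)

At P = 27.9, Y = 4925: Q = 1316.383.
Holding P constant, ∂Q/∂Y = 0.1149.
η_Y = (∂Q/∂Y)·(Y/Q) = 0.1149 × (4925/1316.383) = 0.43.
Since 0 < η < 1, this is a necessity.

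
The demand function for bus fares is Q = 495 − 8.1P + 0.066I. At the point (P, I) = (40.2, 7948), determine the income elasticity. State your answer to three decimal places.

0.756

At P = 40.2, I = 7948: Q = 693.948.
Holding P constant, ∂Q/∂I = 0.066.
η_I = (∂Q/∂I)·(I/Q) = 0.066 × (7948/693.948) = 0.756.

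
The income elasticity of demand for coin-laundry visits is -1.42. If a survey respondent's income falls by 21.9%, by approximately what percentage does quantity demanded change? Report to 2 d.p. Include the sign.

%ΔQ ≈ η × %ΔI = -1.42 × (-21.9%) = 31.10%.

31.10%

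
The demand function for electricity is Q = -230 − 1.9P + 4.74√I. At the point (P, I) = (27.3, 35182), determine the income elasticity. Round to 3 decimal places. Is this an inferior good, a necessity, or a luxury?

0.732 (necessity)

At P = 27.3, I = 35182: Q = 607.205.
Holding P constant, ∂Q/∂I = 4.74/(2√I) = 0.0126354.
η_I = (∂Q/∂I)·(I/Q) = 0.0126354 × (35182/607.205) = 0.732.
Since 0 < η < 1, this is a necessity.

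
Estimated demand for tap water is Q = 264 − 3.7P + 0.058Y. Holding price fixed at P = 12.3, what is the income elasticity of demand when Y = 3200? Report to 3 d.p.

At P = 12.3, Y = 3200: Q = 404.090.
Holding P constant, ∂Q/∂Y = 0.058.
η_Y = (∂Q/∂Y)·(Y/Q) = 0.058 × (3200/404.090) = 0.459.

0.459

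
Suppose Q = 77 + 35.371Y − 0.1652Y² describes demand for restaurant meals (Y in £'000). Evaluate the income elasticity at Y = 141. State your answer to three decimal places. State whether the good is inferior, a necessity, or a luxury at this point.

At Y = 141: Q = 1779.9698.
dQ/dY = 35.371 − 0.3304Y = -11.21540.
η = (dQ/dY)·(Y/Q) = -11.21540 × (141/1779.9698) = -0.888.
η < 0 ⇒ inferior good.

-0.888 (inferior good)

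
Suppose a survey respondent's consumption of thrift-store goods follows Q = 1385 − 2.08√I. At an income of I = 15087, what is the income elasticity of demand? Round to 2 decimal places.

At I = 15087: Q = 1129.515.
dQ/dI = -2.08/(2√I) = -0.00846705 at this income.
η = (dQ/dI)·(I/Q) = -0.00846705 × (15087/1129.515) = -0.11.

-0.11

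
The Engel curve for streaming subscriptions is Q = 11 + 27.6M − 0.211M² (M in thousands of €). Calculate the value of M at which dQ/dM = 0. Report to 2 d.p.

65.40

dQ/dM = 27.6 − 0.422M.
The good is inferior where dQ/dM < 0. Setting dQ/dM = 0 gives M = 27.6 / 0.422 = 65.40.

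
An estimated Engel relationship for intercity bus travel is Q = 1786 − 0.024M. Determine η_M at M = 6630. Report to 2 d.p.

-0.10

At M = 6630: Q = 1626.880.
dQ/dM = −0.024.
η = (dQ/dM)·(M/Q) = -0.024 × (6630/1626.880) = -0.10.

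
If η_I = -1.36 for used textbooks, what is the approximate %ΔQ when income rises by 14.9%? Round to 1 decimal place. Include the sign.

-20.3%

%ΔQ ≈ η × %ΔI = -1.36 × 14.9% = -20.3%.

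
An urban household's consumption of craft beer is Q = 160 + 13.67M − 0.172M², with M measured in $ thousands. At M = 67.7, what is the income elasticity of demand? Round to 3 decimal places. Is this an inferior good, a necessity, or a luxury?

At M = 67.7: Q = 297.1331.
dQ/dM = 13.67 − 0.344M = -9.61880.
η = (dQ/dM)·(M/Q) = -9.61880 × (67.7/297.1331) = -2.192.
η < 0 ⇒ inferior good.

-2.192 (inferior good)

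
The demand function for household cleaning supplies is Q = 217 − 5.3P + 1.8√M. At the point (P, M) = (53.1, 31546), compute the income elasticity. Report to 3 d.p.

At P = 53.1, M = 31546: Q = 255.271.
Holding P constant, ∂Q/∂M = 1.8/(2√M) = 0.00506723.
η_M = (∂Q/∂M)·(M/Q) = 0.00506723 × (31546/255.271) = 0.626.

0.626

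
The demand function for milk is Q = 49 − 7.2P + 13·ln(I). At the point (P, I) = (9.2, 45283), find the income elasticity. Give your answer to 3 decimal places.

At P = 9.2, I = 45283: Q = 122.129.
Holding P constant, ∂Q/∂I = 13/I = 0.000287083.
η_I = (∂Q/∂I)·(I/Q) = 0.000287083 × (45283/122.129) = 0.106.

0.106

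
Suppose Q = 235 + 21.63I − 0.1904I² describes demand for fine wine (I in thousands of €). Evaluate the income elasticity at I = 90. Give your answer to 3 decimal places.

-1.779

At I = 90: Q = 639.4600.
dQ/dI = 21.63 − 0.3808I = -12.64200.
η = (dQ/dI)·(I/Q) = -12.64200 × (90/639.4600) = -1.779.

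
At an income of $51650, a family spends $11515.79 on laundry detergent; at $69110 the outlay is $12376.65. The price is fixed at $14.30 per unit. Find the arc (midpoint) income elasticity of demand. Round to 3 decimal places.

With a constant price, Q₁ = 11515.79/14.30 = 805.300 and Q₂ = 12376.65/14.30 = 865.500 (equivalently, work directly with expenditure since P cancels).
Midpoint %ΔQ = (12376.65 − 11515.79)/11946.22 = 0.07206; midpoint %ΔI = (69110 − 51650)/60380 = 0.28917.
η = 0.07206 / 0.28917 = 0.249.

0.249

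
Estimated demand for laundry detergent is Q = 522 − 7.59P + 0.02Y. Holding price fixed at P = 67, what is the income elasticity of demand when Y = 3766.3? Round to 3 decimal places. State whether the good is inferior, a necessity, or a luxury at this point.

0.848 (necessity)

At P = 67, Y = 3766.3: Q = 88.796.
Holding P constant, ∂Q/∂Y = 0.02.
η_Y = (∂Q/∂Y)·(Y/Q) = 0.02 × (3766.3/88.796) = 0.848.
Since 0 < η < 1, this is a necessity.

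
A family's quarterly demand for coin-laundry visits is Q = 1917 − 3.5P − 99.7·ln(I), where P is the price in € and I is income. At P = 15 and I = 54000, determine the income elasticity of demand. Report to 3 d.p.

At P = 15, I = 54000: Q = 778.095.
Holding P constant, ∂Q/∂I = -99.7/I = -0.0018463.
η_I = (∂Q/∂I)·(I/Q) = -0.0018463 × (54000/778.095) = -0.128.

-0.128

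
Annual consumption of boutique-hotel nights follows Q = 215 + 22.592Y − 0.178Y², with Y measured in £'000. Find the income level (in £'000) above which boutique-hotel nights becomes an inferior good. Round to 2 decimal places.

63.46

dQ/dY = 22.592 − 0.356Y.
The good is inferior where dQ/dY < 0. Setting dQ/dY = 0 gives Y = 22.592 / 0.356 = 63.46.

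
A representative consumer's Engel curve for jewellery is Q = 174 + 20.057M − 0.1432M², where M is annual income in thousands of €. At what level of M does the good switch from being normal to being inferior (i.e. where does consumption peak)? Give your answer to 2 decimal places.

70.03

dQ/dM = 20.057 − 0.2864M.
The good is inferior where dQ/dM < 0. Setting dQ/dM = 0 gives M = 20.057 / 0.2864 = 70.03.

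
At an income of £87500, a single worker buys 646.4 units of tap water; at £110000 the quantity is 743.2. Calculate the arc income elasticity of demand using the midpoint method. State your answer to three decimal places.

ΔQ = 743.2 − 646.4 = 96.8; midpoint Q̄ = (646.4 + 743.2)/2 = 694.8.
ΔI = 110000 − 87500 = 22500; midpoint Ī = (87500 + 110000)/2 = 98750.
η = (ΔQ/Q̄) ÷ (ΔI/Ī) = (96.8/694.8) ÷ (22500/98750) = 0.611.

0.611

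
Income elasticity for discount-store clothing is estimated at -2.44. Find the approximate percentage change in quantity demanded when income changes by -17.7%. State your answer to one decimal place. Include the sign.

43.2%

%ΔQ ≈ η × %ΔI = -2.44 × (-17.7%) = 43.2%.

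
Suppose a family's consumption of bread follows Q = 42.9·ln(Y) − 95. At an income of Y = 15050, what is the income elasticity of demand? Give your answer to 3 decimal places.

At Y = 15050: Q = 317.661.
dQ/dY = 42.9/Y = 0.0028505 at this income.
η = (dQ/dY)·(Y/Q) = 0.0028505 × (15050/317.661) = 0.135.

0.135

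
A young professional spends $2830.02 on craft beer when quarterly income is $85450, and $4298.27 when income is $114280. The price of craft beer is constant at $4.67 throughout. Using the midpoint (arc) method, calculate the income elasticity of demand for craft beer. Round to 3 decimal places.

With a constant price, Q₁ = 2830.02/4.67 = 606.000 and Q₂ = 4298.27/4.67 = 920.400 (equivalently, work directly with expenditure since P cancels).
Midpoint %ΔQ = (4298.27 − 2830.02)/3564.15 = 0.41195; midpoint %ΔI = (114280 − 85450)/99865 = 0.28869.
η = 0.41195 / 0.28869 = 1.427.

1.427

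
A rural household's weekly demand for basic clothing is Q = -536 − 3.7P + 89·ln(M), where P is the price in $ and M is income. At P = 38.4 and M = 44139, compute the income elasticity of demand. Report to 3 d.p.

0.325

At P = 38.4, M = 44139: Q = 273.784.
Holding P constant, ∂Q/∂M = 89/M = 0.00201636.
η_M = (∂Q/∂M)·(M/Q) = 0.00201636 × (44139/273.784) = 0.325.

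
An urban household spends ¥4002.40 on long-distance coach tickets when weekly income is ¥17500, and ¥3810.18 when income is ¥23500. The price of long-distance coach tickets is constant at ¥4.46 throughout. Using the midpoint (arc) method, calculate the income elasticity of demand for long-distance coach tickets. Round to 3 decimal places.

With a constant price, Q₁ = 4002.40/4.46 = 897.399 and Q₂ = 3810.18/4.46 = 854.300 (equivalently, work directly with expenditure since P cancels).
Midpoint %ΔQ = (3810.18 − 4002.40)/3906.29 = -0.04921; midpoint %ΔI = (23500 − 17500)/20500 = 0.29268.
η = -0.04921 / 0.29268 = -0.168.

-0.168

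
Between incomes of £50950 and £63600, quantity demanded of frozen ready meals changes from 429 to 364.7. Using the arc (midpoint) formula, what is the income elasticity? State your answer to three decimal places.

ΔQ = 364.7 − 429 = -64.3; midpoint Q̄ = (429 + 364.7)/2 = 396.85.
ΔI = 63600 − 50950 = 12650; midpoint Ī = (50950 + 63600)/2 = 57275.
η = (ΔQ/Q̄) ÷ (ΔI/Ī) = (-64.3/396.85) ÷ (12650/57275) = -0.734.

-0.734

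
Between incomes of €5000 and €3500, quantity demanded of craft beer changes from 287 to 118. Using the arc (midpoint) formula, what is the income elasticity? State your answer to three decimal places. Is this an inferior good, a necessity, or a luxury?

ΔQ = 118 − 287 = -169; midpoint Q̄ = (287 + 118)/2 = 202.5.
ΔI = 3500 − 5000 = -1500; midpoint Ī = (5000 + 3500)/2 = 4250.
η = (ΔQ/Q̄) ÷ (ΔI/Ī) = (-169/202.5) ÷ (-1500/4250) = 2.365.
η > 1 ⇒ luxury.

2.365 (luxury)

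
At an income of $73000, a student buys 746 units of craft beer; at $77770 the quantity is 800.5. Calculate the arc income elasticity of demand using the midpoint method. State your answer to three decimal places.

1.114

ΔQ = 800.5 − 746 = 54.5; midpoint Q̄ = (746 + 800.5)/2 = 773.25.
ΔI = 77770 − 73000 = 4770; midpoint Ī = (73000 + 77770)/2 = 75385.
η = (ΔQ/Q̄) ÷ (ΔI/Ī) = (54.5/773.25) ÷ (4770/75385) = 1.114.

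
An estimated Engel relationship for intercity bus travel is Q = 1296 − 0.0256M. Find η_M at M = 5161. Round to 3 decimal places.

At M = 5161: Q = 1163.878.
dQ/dM = −0.0256.
η = (dQ/dM)·(M/Q) = -0.0256 × (5161/1163.878) = -0.114.

-0.114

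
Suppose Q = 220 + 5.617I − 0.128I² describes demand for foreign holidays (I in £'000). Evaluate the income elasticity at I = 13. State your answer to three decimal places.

At I = 13: Q = 271.3890.
dQ/dI = 5.617 − 0.256I = 2.28900.
η = (dQ/dI)·(I/Q) = 2.28900 × (13/271.3890) = 0.110.

0.110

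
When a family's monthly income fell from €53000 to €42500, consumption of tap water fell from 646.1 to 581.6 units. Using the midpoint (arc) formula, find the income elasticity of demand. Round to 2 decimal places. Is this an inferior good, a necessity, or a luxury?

0.48 (necessity)

ΔQ = 581.6 − 646.1 = -64.5; midpoint Q̄ = (646.1 + 581.6)/2 = 613.85.
ΔI = 42500 − 53000 = -10500; midpoint Ī = (53000 + 42500)/2 = 47750.
η = (ΔQ/Q̄) ÷ (ΔI/Ī) = (-64.5/613.85) ÷ (-10500/47750) = 0.48.
0 < η < 1 ⇒ necessity.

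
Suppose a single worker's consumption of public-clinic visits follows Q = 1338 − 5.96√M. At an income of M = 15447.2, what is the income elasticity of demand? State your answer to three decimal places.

-0.620

At M = 15447.2: Q = 597.251.
dQ/dM = -5.96/(2√M) = -0.0239768 at this income.
η = (dQ/dM)·(M/Q) = -0.0239768 × (15447.2/597.251) = -0.620.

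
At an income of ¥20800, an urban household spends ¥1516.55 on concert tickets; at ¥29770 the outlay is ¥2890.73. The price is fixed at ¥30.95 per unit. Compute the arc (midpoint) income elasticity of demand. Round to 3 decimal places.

1.758

With a constant price, Q₁ = 1516.55/30.95 = 49.000 and Q₂ = 2890.73/30.95 = 93.400 (equivalently, work directly with expenditure since P cancels).
Midpoint %ΔQ = (2890.73 − 1516.55)/2203.64 = 0.62360; midpoint %ΔI = (29770 − 20800)/25285 = 0.35476.
η = 0.62360 / 0.35476 = 1.758.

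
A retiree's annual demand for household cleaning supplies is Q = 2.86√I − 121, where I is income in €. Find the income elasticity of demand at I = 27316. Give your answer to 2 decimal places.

0.67

At I = 27316: Q = 351.688.
dQ/dI = 2.86/(2√I) = 0.00865222 at this income.
η = (dQ/dI)·(I/Q) = 0.00865222 × (27316/351.688) = 0.67.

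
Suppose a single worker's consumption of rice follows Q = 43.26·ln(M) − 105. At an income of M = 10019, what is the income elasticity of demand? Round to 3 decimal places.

0.147

At M = 10019: Q = 293.521.
dQ/dM = 43.26/M = 0.0043178 at this income.
η = (dQ/dM)·(M/Q) = 0.0043178 × (10019/293.521) = 0.147.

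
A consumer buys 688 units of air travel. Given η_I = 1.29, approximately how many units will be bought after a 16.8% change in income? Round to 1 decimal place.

%ΔQ ≈ η × %ΔI = 1.29 × 16.8% = 21.672%.
New Q ≈ 688 × (1 + 0.21672) = 837.1.

837.1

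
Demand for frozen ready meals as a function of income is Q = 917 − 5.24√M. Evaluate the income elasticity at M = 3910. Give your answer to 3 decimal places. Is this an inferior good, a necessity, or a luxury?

-0.278 (inferior good)

At M = 3910: Q = 589.343.
dQ/dM = -5.24/(2√M) = -0.0418999 at this income.
η = (dQ/dM)·(M/Q) = -0.0418999 × (3910/589.343) = -0.278.
Since η < 0, the good is an inferior good.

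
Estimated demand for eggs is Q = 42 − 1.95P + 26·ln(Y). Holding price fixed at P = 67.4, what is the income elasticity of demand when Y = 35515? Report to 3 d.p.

At P = 67.4, Y = 35515: Q = 182.990.
Holding P constant, ∂Q/∂Y = 26/Y = 0.000732085.
η_Y = (∂Q/∂Y)·(Y/Q) = 0.000732085 × (35515/182.990) = 0.142.

0.142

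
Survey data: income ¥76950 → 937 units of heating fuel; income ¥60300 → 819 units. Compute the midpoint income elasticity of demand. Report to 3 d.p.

0.554

ΔQ = 819 − 937 = -118; midpoint Q̄ = (937 + 819)/2 = 878.
ΔI = 60300 − 76950 = -16650; midpoint Ī = (76950 + 60300)/2 = 68625.
η = (ΔQ/Q̄) ÷ (ΔI/Ī) = (-118/878) ÷ (-16650/68625) = 0.554.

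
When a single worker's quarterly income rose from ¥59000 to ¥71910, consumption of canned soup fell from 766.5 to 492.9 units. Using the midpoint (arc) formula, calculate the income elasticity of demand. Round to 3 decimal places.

-2.203

ΔQ = 492.9 − 766.5 = -273.6; midpoint Q̄ = (766.5 + 492.9)/2 = 629.7.
ΔI = 71910 − 59000 = 12910; midpoint Ī = (59000 + 71910)/2 = 65455.
η = (ΔQ/Q̄) ÷ (ΔI/Ī) = (-273.6/629.7) ÷ (12910/65455) = -2.203.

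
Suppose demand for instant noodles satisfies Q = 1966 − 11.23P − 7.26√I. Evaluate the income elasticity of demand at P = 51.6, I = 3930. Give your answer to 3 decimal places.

At P = 51.6, I = 3930: Q = 931.405.
Holding P constant, ∂Q/∂I = -7.26/(2√I) = -0.0579042.
η_I = (∂Q/∂I)·(I/Q) = -0.0579042 × (3930/931.405) = -0.244.

-0.244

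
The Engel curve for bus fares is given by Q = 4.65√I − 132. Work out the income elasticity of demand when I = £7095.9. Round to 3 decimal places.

At I = 7095.9: Q = 259.703.
dQ/dI = 4.65/(2√I) = 0.0276006 at this income.
η = (dQ/dI)·(I/Q) = 0.0276006 × (7095.9/259.703) = 0.754.

0.754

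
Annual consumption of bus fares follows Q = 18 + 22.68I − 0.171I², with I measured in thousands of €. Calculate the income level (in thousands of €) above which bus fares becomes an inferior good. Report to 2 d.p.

66.32

dQ/dI = 22.68 − 0.342I.
The good is inferior where dQ/dI < 0. Setting dQ/dI = 0 gives I = 22.68 / 0.342 = 66.32.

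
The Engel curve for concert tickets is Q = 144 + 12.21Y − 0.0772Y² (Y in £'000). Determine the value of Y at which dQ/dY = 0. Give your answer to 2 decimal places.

79.08

dQ/dY = 12.21 − 0.1544Y.
The good is inferior where dQ/dY < 0. Setting dQ/dY = 0 gives Y = 12.21 / 0.1544 = 79.08.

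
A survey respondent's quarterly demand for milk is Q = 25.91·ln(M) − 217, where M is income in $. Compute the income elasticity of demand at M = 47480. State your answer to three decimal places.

0.418

At M = 47480: Q = 62.001.
dQ/dM = 25.91/M = 0.000545703 at this income.
η = (dQ/dM)·(M/Q) = 0.000545703 × (47480/62.001) = 0.418.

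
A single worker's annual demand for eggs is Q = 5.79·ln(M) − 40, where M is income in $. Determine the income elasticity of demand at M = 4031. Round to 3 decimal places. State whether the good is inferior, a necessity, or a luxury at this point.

0.718 (necessity)

At M = 4031: Q = 8.067.
dQ/dM = 5.79/M = 0.00143637 at this income.
η = (dQ/dM)·(M/Q) = 0.00143637 × (4031/8.067) = 0.718.
Since 0 < η < 1, the good is a necessity.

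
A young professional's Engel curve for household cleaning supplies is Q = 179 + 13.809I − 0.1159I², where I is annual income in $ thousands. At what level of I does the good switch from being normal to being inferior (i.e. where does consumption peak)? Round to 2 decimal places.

59.57

dQ/dI = 13.809 − 0.2318I.
The good is inferior where dQ/dI < 0. Setting dQ/dI = 0 gives I = 13.809 / 0.2318 = 59.57.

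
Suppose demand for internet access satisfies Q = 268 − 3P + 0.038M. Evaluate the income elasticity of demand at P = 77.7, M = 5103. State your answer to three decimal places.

0.847

At P = 77.7, M = 5103: Q = 228.814.
Holding P constant, ∂Q/∂M = 0.038.
η_M = (∂Q/∂M)·(M/Q) = 0.038 × (5103/228.814) = 0.847.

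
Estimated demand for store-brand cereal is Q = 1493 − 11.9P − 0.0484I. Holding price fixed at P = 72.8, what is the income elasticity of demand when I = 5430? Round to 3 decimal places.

-0.722

At P = 72.8, I = 5430: Q = 363.868.
Holding P constant, ∂Q/∂I = −0.0484.
η_I = (∂Q/∂I)·(I/Q) = -0.0484 × (5430/363.868) = -0.722.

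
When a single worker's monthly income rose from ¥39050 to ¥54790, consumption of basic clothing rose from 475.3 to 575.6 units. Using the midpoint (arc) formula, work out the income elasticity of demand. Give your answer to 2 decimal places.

ΔQ = 575.6 − 475.3 = 100.3; midpoint Q̄ = (475.3 + 575.6)/2 = 525.45.
ΔI = 54790 − 39050 = 15740; midpoint Ī = (39050 + 54790)/2 = 46920.
η = (ΔQ/Q̄) ÷ (ΔI/Ī) = (100.3/525.45) ÷ (15740/46920) = 0.57.

0.57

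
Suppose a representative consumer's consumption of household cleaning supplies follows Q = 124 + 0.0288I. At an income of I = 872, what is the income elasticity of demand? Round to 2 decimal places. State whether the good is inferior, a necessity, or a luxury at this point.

At I = 872: Q = 149.114.
dQ/dI = 0.0288.
η = (dQ/dI)·(I/Q) = 0.0288 × (872/149.114) = 0.17.
Since 0 < η < 1, the good is a necessity.

0.17 (necessity)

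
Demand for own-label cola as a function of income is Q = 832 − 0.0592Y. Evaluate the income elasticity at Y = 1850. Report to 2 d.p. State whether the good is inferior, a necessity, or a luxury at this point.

At Y = 1850: Q = 722.480.
dQ/dY = −0.0592.
η = (dQ/dY)·(Y/Q) = -0.0592 × (1850/722.480) = -0.15.
Since η < 0, the good is an inferior good.

-0.15 (inferior good)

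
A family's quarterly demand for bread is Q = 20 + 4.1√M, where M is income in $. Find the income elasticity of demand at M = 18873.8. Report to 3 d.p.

At M = 18873.8: Q = 583.266.
dQ/dM = 4.1/(2√M) = 0.0149219 at this income.
η = (dQ/dM)·(M/Q) = 0.0149219 × (18873.8/583.266) = 0.483.

0.483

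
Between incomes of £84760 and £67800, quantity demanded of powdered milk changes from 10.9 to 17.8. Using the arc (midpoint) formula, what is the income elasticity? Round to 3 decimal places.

-2.163

ΔQ = 17.8 − 10.9 = 6.9; midpoint Q̄ = (10.9 + 17.8)/2 = 14.35.
ΔI = 67800 − 84760 = -16960; midpoint Ī = (84760 + 67800)/2 = 76280.
η = (ΔQ/Q̄) ÷ (ΔI/Ī) = (6.9/14.35) ÷ (-16960/76280) = -2.163.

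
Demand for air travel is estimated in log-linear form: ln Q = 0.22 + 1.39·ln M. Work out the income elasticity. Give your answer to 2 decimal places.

In a log-linear demand, the coefficient on ln M is the income elasticity.
So η = 1.39.

1.39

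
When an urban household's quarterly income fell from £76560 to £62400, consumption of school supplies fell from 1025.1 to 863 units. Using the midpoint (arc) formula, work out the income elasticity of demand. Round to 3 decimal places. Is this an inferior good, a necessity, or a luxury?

ΔQ = 863 − 1025.1 = -162.1; midpoint Q̄ = (1025.1 + 863)/2 = 944.05.
ΔI = 62400 − 76560 = -14160; midpoint Ī = (76560 + 62400)/2 = 69480.
η = (ΔQ/Q̄) ÷ (ΔI/Ī) = (-162.1/944.05) ÷ (-14160/69480) = 0.843.
0 < η < 1 ⇒ necessity.

0.843 (necessity)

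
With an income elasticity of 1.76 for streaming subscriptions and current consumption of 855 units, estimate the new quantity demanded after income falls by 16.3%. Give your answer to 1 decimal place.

%ΔQ ≈ η × %ΔI = 1.76 × (-16.3%) = -28.688%.
New Q ≈ 855 × (1 − 0.28688) = 609.7.

609.7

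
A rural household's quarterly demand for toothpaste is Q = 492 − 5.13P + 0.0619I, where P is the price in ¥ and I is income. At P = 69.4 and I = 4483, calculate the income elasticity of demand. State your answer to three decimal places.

At P = 69.4, I = 4483: Q = 413.476.
Holding P constant, ∂Q/∂I = 0.0619.
η_I = (∂Q/∂I)·(I/Q) = 0.0619 × (4483/413.476) = 0.671.

0.671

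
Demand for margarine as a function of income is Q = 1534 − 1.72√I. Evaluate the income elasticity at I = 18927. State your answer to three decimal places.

-0.091

At I = 18927: Q = 1297.370.
dQ/dI = -1.72/(2√I) = -0.00625112 at this income.
η = (dQ/dI)·(I/Q) = -0.00625112 × (18927/1297.370) = -0.091.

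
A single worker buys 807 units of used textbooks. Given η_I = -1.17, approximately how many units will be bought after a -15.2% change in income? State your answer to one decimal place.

950.5

%ΔQ ≈ η × %ΔI = -1.17 × (-15.2%) = 17.784%.
New Q ≈ 807 × (1 + 0.17784) = 950.5.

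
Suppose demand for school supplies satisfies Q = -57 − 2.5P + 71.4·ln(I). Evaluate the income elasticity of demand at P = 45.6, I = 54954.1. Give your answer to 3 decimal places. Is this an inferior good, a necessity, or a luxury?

0.117 (necessity)

At P = 45.6, I = 54954.1: Q = 608.278.
Holding P constant, ∂Q/∂I = 71.4/I = 0.00129927.
η_I = (∂Q/∂I)·(I/Q) = 0.00129927 × (54954.1/608.278) = 0.117.
Since 0 < η < 1, this is a necessity.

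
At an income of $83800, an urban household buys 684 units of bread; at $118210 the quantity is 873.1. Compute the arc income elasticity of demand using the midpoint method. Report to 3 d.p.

ΔQ = 873.1 − 684 = 189.1; midpoint Q̄ = (684 + 873.1)/2 = 778.55.
ΔI = 118210 − 83800 = 34410; midpoint Ī = (83800 + 118210)/2 = 101005.
η = (ΔQ/Q̄) ÷ (ΔI/Ī) = (189.1/778.55) ÷ (34410/101005) = 0.713.

0.713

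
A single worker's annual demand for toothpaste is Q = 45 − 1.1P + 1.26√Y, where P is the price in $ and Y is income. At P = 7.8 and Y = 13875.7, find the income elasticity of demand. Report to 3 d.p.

0.401

At P = 7.8, Y = 13875.7: Q = 184.842.
Holding P constant, ∂Q/∂Y = 1.26/(2√Y) = 0.00534827.
η_Y = (∂Q/∂Y)·(Y/Q) = 0.00534827 × (13875.7/184.842) = 0.401.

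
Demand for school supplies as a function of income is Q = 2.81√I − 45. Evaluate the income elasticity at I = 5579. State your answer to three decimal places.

At I = 5579: Q = 164.886.
dQ/dI = 2.81/(2√I) = 0.0188104 at this income.
η = (dQ/dI)·(I/Q) = 0.0188104 × (5579/164.886) = 0.636.

0.636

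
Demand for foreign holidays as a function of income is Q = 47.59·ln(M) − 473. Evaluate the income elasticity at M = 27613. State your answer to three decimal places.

3.485

At M = 27613: Q = 13.657.
dQ/dM = 47.59/M = 0.00172346 at this income.
η = (dQ/dM)·(M/Q) = 0.00172346 × (27613/13.657) = 3.485.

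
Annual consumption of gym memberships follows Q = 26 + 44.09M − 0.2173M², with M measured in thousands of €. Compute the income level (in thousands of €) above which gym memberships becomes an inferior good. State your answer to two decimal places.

101.45

dQ/dM = 44.09 − 0.4346M.
The good is inferior where dQ/dM < 0. Setting dQ/dM = 0 gives M = 44.09 / 0.4346 = 101.45.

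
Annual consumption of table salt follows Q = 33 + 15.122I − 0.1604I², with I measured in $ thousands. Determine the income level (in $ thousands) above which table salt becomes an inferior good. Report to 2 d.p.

dQ/dI = 15.122 − 0.3208I.
The good is inferior where dQ/dI < 0. Setting dQ/dI = 0 gives I = 15.122 / 0.3208 = 47.14.

47.14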